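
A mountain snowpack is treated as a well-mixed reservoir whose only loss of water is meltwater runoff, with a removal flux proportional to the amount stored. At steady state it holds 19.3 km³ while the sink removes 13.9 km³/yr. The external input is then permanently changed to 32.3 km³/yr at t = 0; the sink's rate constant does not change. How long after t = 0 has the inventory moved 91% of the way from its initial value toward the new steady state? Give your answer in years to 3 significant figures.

τ = M₀/F₀ = 19.3/13.9 = 1.388 yr.
The remaining gap fraction is e^(−t/τ); 91% covered ⇒ e^(−t/τ) = 0.0900.
t = −τ ln(0.0900) = 1.388 × 2.408 = 3.343 yr.

3.34 yr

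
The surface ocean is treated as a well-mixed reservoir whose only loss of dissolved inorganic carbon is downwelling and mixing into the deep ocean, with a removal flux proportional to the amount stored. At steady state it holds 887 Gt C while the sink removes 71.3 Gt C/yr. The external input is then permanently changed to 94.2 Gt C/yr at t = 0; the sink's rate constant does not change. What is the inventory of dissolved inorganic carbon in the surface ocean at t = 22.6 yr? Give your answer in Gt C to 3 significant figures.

The sink rate constant is k = F₀/M₀ = 71.3/887 = 0.08038 yr⁻¹.
Solving dM/dt = F₁ − kM with M(0) = M₀ gives M(t) = F₁/k + (M₀ − F₁/k)·e^(−kt).
F₁/k = 94.2/0.08038 = 1171.9 Gt C; kt = 0.08038 × 22.6 = 1.817, e^(−kt) = 0.1626.
M(22.6) = 1171.9 + (887 − 1171.9) × 0.1626 = 1171.9 − 46.31 = 1125.6 Gt C.

1130 Gt C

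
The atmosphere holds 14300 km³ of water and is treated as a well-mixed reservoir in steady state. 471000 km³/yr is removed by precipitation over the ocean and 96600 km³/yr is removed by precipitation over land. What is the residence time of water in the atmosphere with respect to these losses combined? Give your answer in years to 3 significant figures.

Total removal = 471000 + 96600 = 567600 km³/yr.
τ = M / ΣF_out = 14300 / 567600 = 0.02519 yr.

0.0252 yr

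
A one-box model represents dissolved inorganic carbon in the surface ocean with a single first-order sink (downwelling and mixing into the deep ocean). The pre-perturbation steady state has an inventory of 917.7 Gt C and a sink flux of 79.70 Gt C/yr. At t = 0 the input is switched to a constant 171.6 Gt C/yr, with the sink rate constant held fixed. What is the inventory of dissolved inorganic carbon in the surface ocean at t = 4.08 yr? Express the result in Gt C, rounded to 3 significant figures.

τ = M₀/F₀ = 917.7/79.70 = 11.51 yr; rate constant k = 1/τ.
New steady state M_∞ = F₁/k = F₁·τ = 171.6 × 11.51 = 1975.9 Gt C.
M(t) = M_∞ + (M₀ − M_∞)·e^(−t/τ); t/τ = 4.08/11.51 = 0.3543, so e^(−t/τ) = 0.7016.
M(t) = 1975.9 − 1058 × 0.7016 = 1233.4 Gt C.

1230 Gt C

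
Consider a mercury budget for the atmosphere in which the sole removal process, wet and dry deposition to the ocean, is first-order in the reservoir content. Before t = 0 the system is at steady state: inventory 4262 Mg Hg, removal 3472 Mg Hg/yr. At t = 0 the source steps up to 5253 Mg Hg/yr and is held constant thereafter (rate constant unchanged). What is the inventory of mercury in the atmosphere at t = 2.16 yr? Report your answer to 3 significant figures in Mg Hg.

Residence time τ = M₀/F₀ = 1.228 yr. The eventual steady state is M_∞ = M₀·(F₁/F₀) = 4262 × 5253/3472 = 6448.2 Mg Hg.
The anomaly ΔM(t) = M(t) − M_∞ decays as ΔM₀·e^(−t/τ) with ΔM₀ = 4262 − 6448.2 = −2186 Mg Hg.
At t = 2.16 yr, e^(−t/τ) = e^(−1.760) = 0.1721, so ΔM = −376.3 Mg Hg and M = 6448.2 − 376.3 = 6072.0 Mg Hg.

6070 Mg Hg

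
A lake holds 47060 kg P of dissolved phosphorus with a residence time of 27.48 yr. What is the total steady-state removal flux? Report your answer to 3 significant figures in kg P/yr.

F = M / τ = 47060 / 27.48 = 1713 kg P/yr.

1710 kg P/yr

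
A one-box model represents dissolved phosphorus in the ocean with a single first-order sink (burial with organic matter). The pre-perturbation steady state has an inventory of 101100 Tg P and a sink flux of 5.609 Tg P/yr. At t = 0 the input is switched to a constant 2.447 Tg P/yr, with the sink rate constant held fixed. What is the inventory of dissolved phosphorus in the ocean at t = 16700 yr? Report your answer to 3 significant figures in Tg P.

66700 Tg P

The sink rate constant is k = F₀/M₀ = 5.609/101100 = 5.548×10^-5 yr⁻¹.
Solving dM/dt = F₁ − kM with M(0) = M₀ gives M(t) = F₁/k + (M₀ − F₁/k)·e^(−kt).
F₁/k = 2.447/5.548×10^-5 = 44106 Tg P; kt = 5.548×10^-5 × 16700 = 0.9265, e^(−kt) = 0.3959.
M(16700) = 44106 + (101100 − 44106) × 0.3959 = 44106 + 22570 = 66672 Tg P.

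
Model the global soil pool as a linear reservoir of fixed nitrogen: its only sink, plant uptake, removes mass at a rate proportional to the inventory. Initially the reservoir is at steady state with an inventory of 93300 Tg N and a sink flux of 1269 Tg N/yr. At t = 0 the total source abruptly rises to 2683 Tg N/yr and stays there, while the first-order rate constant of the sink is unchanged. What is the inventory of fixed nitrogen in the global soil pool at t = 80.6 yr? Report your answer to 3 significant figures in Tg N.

163000 Tg N

τ = M₀/F₀ = 93300/1269 = 73.52 yr; rate constant k = 1/τ.
New steady state M_∞ = F₁/k = F₁·τ = 2683 × 73.52 = 197260 Tg N.
M(t) = M_∞ + (M₀ − M_∞)·e^(−t/τ); t/τ = 80.6/73.52 = 1.096, so e^(−t/τ) = 0.3341.
M(t) = 197260 − 104000 × 0.3341 = 162530 Tg N.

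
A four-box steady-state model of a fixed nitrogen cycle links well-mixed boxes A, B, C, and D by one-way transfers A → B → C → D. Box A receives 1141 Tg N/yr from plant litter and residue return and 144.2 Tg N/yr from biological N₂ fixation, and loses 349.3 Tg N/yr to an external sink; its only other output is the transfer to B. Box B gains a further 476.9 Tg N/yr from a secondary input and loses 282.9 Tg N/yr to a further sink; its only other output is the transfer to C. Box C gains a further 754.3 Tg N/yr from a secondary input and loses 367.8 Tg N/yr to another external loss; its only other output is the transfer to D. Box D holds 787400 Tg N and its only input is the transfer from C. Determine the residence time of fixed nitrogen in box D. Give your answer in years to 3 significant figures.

Box A: F(A→B) = (1141 + 144.2) − 349.3 = 935.90 Tg N/yr.
Box B: F(B→C) = (935.90 + 476.9) − 282.9 = 1129.9 Tg N/yr.
Box C: F(C→D) = (1129.9 + 754.3) − 367.8 = 1516.4 Tg N/yr.
Box D throughput = its input = 1516.4 Tg N/yr; τ = 787400 / 1516.4 = 519.3 yr.

519 yr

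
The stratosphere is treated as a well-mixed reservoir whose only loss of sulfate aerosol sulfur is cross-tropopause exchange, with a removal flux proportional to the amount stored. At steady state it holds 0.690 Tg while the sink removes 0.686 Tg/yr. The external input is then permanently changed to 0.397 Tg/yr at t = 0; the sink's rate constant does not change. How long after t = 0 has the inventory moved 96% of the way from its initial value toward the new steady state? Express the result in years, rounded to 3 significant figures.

3.24 yr

τ = M₀/F₀ = 0.690/0.686 = 1.006 yr.
The remaining gap fraction is e^(−t/τ); 96% covered ⇒ e^(−t/τ) = 0.0400.
t = −τ ln(0.0400) = 1.006 × 3.219 = 3.238 yr.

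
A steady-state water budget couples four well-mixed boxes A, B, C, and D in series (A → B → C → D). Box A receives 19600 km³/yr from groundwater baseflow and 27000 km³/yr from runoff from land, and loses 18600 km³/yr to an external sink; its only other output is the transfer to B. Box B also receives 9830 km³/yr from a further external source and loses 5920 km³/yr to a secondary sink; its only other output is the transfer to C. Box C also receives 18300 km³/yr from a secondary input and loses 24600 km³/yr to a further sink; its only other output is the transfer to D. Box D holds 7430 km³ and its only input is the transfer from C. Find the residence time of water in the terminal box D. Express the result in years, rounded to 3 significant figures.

0.290 yr

Box A: F(A→B) = (19600 + 27000) − 18600 = 28000 km³/yr.
Box B: F(B→C) = (28000 + 9830) − 5920 = 31910 km³/yr.
Box C: F(C→D) = (31910 + 18300) − 24600 = 25610 km³/yr.
Box D throughput = its input = 25610 km³/yr; τ = 7430 / 25610 = 0.2901 yr.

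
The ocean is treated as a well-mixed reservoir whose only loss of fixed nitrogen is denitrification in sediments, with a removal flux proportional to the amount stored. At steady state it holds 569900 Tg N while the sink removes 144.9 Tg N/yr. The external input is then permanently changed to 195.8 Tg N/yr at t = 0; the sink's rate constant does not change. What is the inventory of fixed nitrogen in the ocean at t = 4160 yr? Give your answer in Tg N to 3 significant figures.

τ = M₀/F₀ = 569900/144.9 = 3933 yr; rate constant k = 1/τ.
New steady state M_∞ = F₁/k = F₁·τ = 195.8 × 3933 = 770090 Tg N.
M(t) = M_∞ + (M₀ − M_∞)·e^(−t/τ); t/τ = 4160/3933 = 1.058, so e^(−t/τ) = 0.3473.
M(t) = 770090 − 200200 × 0.3473 = 700580 Tg N.

701000 Tg N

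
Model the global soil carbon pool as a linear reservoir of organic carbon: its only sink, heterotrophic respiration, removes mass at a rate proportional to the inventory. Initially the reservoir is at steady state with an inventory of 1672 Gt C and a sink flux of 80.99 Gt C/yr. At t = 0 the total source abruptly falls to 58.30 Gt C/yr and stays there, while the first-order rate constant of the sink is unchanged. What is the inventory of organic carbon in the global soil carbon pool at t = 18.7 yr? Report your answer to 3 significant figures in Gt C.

1390 Gt C

Residence time τ = M₀/F₀ = 20.64 yr. The eventual steady state is M_∞ = M₀·(F₁/F₀) = 1672 × 58.30/80.99 = 1203.6 Gt C.
The anomaly ΔM(t) = M(t) − M_∞ decays as ΔM₀·e^(−t/τ) with ΔM₀ = 1672 − 1203.6 = 468.4 Gt C.
At t = 18.7 yr, e^(−t/τ) = e^(−0.9058) = 0.4042, so ΔM = 189.3 Gt C and M = 1203.6 + 189.3 = 1392.9 Gt C.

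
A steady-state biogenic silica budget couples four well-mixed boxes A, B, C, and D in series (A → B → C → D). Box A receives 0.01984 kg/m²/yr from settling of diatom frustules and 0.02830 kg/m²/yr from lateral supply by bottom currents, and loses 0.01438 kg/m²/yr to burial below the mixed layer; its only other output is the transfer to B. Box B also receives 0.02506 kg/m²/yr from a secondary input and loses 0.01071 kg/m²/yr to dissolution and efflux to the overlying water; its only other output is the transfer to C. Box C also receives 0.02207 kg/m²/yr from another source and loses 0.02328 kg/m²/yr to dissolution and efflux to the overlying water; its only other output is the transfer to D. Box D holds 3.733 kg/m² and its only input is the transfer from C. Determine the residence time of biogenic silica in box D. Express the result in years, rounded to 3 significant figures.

Box A: F(A→B) = (0.01984 + 0.02830) − 0.01438 = 0.033760 kg/m²/yr.
Box B: F(B→C) = (0.033760 + 0.02506) − 0.01071 = 0.048110 kg/m²/yr.
Box C: F(C→D) = (0.048110 + 0.02207) − 0.02328 = 0.046900 kg/m²/yr.
Box D throughput = its input = 0.046900 kg/m²/yr; τ = 3.733 / 0.046900 = 79.59 yr.

79.6 yr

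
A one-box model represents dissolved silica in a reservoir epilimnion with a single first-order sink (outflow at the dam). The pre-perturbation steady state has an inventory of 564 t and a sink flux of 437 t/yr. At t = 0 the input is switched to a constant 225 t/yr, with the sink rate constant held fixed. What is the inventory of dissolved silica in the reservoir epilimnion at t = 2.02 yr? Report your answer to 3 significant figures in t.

Residence time τ = M₀/F₀ = 1.291 yr. The eventual steady state is M_∞ = M₀·(F₁/F₀) = 564 × 225/437 = 290.39 t.
The anomaly ΔM(t) = M(t) − M_∞ decays as ΔM₀·e^(−t/τ) with ΔM₀ = 564 − 290.39 = 273.6 t.
At t = 2.02 yr, e^(−t/τ) = e^(−1.565) = 0.2091, so ΔM = 57.20 t and M = 290.39 + 57.20 = 347.59 t.

348 t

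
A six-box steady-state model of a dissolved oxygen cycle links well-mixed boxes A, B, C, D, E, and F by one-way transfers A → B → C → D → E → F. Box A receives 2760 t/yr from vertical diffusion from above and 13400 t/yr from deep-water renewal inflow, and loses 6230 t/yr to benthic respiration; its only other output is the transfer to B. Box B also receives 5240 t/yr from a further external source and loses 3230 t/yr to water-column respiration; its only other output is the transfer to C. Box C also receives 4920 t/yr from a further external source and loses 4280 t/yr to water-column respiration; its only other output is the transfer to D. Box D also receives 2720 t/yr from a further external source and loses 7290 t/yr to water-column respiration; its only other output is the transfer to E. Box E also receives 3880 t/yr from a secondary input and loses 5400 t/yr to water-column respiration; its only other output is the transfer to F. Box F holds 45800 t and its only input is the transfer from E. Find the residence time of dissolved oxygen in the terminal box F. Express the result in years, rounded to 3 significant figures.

Box A: F(A→B) = (2760 + 13400) − 6230 = 9930.0 t/yr.
Box B: F(B→C) = (9930.0 + 5240) − 3230 = 11940 t/yr.
Box C: F(C→D) = (11940 + 4920) − 4280 = 12580 t/yr.
Box D: F(D→E) = (12580 + 2720) − 7290 = 8010.0 t/yr.
Box E: F(E→F) = (8010.0 + 3880) − 5400 = 6490.0 t/yr.
Box F throughput = its input = 6490.0 t/yr; τ = 45800 / 6490.0 = 7.057 yr.

7.06 yr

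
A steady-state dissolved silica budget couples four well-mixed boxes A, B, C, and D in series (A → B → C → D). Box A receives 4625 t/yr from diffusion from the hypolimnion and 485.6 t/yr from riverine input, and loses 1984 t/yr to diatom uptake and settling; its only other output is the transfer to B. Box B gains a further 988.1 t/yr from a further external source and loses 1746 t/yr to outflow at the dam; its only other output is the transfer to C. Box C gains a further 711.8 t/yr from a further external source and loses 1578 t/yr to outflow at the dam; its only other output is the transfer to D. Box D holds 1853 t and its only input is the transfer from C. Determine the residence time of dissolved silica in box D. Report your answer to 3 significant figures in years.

1.23 yr

Box A: F(A→B) = (4625 + 485.6) − 1984 = 3126.6 t/yr.
Box B: F(B→C) = (3126.6 + 988.1) − 1746 = 2368.7 t/yr.
Box C: F(C→D) = (2368.7 + 711.8) − 1578 = 1502.5 t/yr.
Box D throughput = its input = 1502.5 t/yr; τ = 1853 / 1502.5 = 1.233 yr.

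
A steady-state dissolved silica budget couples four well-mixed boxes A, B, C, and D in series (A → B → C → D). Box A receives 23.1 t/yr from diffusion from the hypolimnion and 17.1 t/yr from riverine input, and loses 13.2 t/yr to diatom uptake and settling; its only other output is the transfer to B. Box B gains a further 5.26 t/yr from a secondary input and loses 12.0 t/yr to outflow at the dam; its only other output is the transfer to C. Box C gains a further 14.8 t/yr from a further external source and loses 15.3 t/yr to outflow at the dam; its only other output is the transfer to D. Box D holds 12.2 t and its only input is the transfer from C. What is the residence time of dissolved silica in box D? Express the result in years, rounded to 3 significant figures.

0.617 yr

Box A: F(A→B) = (23.1 + 17.1) − 13.2 = 27.000 t/yr.
Box B: F(B→C) = (27.000 + 5.26) − 12.0 = 20.260 t/yr.
Box C: F(C→D) = (20.260 + 14.8) − 15.3 = 19.760 t/yr.
Box D throughput = its input = 19.760 t/yr; τ = 12.2 / 19.760 = 0.6174 yr.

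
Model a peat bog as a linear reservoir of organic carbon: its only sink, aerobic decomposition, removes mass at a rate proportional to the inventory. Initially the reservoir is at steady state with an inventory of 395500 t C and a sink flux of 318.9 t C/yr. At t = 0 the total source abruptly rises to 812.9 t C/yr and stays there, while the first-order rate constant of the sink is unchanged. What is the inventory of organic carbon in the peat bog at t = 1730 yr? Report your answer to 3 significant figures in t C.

856000 t C

τ = M₀/F₀ = 395500/318.9 = 1240 yr; rate constant k = 1/τ.
New steady state M_∞ = F₁/k = F₁·τ = 812.9 × 1240 = 1.0082×10^6 t C.
M(t) = M_∞ + (M₀ − M_∞)·e^(−t/τ); t/τ = 1730/1240 = 1.395, so e^(−t/τ) = 0.2478.
M(t) = 1.0082×10^6 − 612700 × 0.2478 = 856310 t C.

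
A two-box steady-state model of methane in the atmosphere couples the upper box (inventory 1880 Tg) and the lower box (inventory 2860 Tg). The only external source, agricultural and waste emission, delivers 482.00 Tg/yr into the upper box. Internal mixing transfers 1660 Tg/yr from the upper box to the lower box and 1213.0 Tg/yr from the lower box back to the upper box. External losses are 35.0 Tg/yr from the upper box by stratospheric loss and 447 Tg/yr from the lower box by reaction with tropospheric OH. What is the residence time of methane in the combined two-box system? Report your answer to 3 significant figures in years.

For the system as a whole, the A↔B exchange is internal and contributes nothing to the throughput; only the external sinks remove mass.
M_total = 1880 + 2860 = 4740.0 Tg.
ΣF_external_out = 35.0 + 447 = 482.00 Tg/yr.
τ = M_total / ΣF_ext = 4740.0 / 482.00 = 9.834 yr.

9.83 yr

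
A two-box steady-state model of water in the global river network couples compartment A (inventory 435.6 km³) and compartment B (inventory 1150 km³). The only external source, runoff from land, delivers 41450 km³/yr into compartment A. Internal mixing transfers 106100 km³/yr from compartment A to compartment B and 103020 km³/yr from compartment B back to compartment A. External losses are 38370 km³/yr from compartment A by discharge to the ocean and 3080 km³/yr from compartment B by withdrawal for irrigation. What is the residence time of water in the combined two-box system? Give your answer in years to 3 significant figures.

0.0383 yr

Residence time in the combined system uses the total inventory and the total *external* removal — internal exchanges between the two boxes cancel.
M_total = 435.6 + 1150 = 1585.6 km³.
ΣF_external_out = 38370 + 3080 = 41450 km³/yr.
τ = M_total / ΣF_ext = 1585.6 / 41450 = 0.03825 yr.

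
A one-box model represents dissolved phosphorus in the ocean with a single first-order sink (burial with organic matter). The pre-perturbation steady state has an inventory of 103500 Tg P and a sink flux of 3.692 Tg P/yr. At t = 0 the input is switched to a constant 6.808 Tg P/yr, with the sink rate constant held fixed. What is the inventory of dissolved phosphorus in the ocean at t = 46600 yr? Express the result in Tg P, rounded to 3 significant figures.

τ = M₀/F₀ = 103500/3.692 = 28030 yr; rate constant k = 1/τ.
New steady state M_∞ = F₁/k = F₁·τ = 6.808 × 28030 = 190850 Tg P.
M(t) = M_∞ + (M₀ − M_∞)·e^(−t/τ); t/τ = 46600/28030 = 1.662, so e^(−t/τ) = 0.1897.
M(t) = 190850 − 87350 × 0.1897 = 174280 Tg P.

174000 Tg P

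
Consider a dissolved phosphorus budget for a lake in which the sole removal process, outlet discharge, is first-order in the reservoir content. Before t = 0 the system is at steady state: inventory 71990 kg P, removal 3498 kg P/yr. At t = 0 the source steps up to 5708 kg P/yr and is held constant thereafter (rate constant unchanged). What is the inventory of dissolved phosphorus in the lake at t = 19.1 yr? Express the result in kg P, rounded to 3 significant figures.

Residence time τ = M₀/F₀ = 20.58 yr. The eventual steady state is M_∞ = M₀·(F₁/F₀) = 71990 × 5708/3498 = 117470 kg P.
The anomaly ΔM(t) = M(t) − M_∞ decays as ΔM₀·e^(−t/τ) with ΔM₀ = 71990 − 117470 = −45480 kg P.
At t = 19.1 yr, e^(−t/τ) = e^(−0.9281) = 0.3953, so ΔM = −17980 kg P and M = 117470 − 17980 = 99493 kg P.

99500 kg P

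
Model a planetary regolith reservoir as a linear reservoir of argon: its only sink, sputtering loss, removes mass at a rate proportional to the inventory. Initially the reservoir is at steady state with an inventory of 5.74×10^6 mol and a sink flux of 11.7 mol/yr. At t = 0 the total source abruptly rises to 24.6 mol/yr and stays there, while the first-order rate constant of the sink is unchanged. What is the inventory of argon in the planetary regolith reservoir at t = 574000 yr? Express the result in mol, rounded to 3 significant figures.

Residence time τ = M₀/F₀ = 490600 yr. The eventual steady state is M_∞ = M₀·(F₁/F₀) = 5.74×10^6 × 24.6/11.7 = 1.2069×10^7 mol.
The anomaly ΔM(t) = M(t) − M_∞ decays as ΔM₀·e^(−t/τ) with ΔM₀ = 5.74×10^6 − 1.2069×10^7 = −6.329×10^6 mol.
At t = 574000 yr, e^(−t/τ) = e^(−1.170) = 0.3104, so ΔM = −1.964×10^6 mol and M = 1.2069×10^7 − 1.964×10^6 = 1.0104×10^7 mol.

1.01×10^7 mol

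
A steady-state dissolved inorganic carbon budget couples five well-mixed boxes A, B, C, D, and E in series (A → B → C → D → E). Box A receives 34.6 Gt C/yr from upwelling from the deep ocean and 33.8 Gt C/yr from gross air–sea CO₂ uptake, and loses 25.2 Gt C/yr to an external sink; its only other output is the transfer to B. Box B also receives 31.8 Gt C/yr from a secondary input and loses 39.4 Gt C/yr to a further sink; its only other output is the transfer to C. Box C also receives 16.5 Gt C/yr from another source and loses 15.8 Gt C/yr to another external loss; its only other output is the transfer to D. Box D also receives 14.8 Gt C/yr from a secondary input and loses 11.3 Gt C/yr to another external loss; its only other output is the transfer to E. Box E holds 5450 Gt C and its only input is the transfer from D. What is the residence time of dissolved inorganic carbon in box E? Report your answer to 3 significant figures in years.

Box A: F(A→B) = (34.6 + 33.8) − 25.2 = 43.200 Gt C/yr.
Box B: F(B→C) = (43.200 + 31.8) − 39.4 = 35.600 Gt C/yr.
Box C: F(C→D) = (35.600 + 16.5) − 15.8 = 36.300 Gt C/yr.
Box D: F(D→E) = (36.300 + 14.8) − 11.3 = 39.800 Gt C/yr.
Box E throughput = its input = 39.800 Gt C/yr; τ = 5450 / 39.800 = 136.9 yr.

137 yr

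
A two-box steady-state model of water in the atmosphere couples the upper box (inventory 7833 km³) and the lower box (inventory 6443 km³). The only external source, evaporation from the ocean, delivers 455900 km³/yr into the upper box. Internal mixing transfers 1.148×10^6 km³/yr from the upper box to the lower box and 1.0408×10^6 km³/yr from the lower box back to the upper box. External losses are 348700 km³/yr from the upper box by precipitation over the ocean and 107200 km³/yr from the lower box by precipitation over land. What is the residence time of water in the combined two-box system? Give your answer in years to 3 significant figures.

For the system as a whole, the A↔B exchange is internal and contributes nothing to the throughput; only the external sinks remove mass.
M_total = 7833 + 6443 = 14276 km³.
ΣF_external_out = 348700 + 107200 = 455900 km³/yr.
τ = M_total / ΣF_ext = 14276 / 455900 = 0.03131 yr.

0.0313 yr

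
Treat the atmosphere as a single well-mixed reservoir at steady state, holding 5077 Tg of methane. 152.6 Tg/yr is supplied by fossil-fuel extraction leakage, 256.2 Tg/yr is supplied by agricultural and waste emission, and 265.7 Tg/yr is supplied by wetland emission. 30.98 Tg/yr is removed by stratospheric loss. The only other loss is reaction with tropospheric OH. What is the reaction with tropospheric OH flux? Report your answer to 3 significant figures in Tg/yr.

At steady state ΣF_in = ΣF_out.
ΣF_in = 152.6 + 256.2 + 265.7 = 674.50 Tg/yr.
Reaction with tropospheric OH flux = ΣF_in − (30.98) = 674.50 − 30.98 = 643.5 Tg/yr.

644 Tg/yr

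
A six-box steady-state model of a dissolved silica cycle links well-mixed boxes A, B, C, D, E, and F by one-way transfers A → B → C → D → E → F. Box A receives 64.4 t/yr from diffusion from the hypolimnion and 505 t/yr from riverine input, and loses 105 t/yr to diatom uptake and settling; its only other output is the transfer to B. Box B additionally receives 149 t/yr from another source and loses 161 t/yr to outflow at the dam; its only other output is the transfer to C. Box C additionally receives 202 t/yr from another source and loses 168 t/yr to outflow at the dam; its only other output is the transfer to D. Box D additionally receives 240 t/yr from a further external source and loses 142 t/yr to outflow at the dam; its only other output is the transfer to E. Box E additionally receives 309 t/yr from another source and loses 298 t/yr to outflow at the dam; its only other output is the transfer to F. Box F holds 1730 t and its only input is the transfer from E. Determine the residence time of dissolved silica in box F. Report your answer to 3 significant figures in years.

2.91 yr

Box A: F(A→B) = (64.4 + 505) − 105 = 464.40 t/yr.
Box B: F(B→C) = (464.40 + 149) − 161 = 452.40 t/yr.
Box C: F(C→D) = (452.40 + 202) − 168 = 486.40 t/yr.
Box D: F(D→E) = (486.40 + 240) − 142 = 584.40 t/yr.
Box E: F(E→F) = (584.40 + 309) − 298 = 595.40 t/yr.
Box F throughput = its input = 595.40 t/yr; τ = 1730 / 595.40 = 2.906 yr.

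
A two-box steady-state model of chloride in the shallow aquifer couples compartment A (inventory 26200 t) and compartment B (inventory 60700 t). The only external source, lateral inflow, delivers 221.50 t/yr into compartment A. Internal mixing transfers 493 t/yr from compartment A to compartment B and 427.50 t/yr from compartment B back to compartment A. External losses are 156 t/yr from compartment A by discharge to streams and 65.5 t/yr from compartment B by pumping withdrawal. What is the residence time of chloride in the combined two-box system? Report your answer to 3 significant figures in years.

392 yr

For the system as a whole, the A↔B exchange is internal and contributes nothing to the throughput; only the external sinks remove mass.
M_total = 26200 + 60700 = 86900 t.
ΣF_external_out = 156 + 65.5 = 221.50 t/yr.
τ = M_total / ΣF_ext = 86900 / 221.50 = 392.3 yr.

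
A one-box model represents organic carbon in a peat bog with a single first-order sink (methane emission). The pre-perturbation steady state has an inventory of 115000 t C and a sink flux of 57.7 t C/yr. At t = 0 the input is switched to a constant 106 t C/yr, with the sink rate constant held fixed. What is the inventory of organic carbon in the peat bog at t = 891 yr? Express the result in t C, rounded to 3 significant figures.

150000 t C

Residence time τ = M₀/F₀ = 1993 yr. The eventual steady state is M_∞ = M₀·(F₁/F₀) = 115000 × 106/57.7 = 211270 t C.
The anomaly ΔM(t) = M(t) − M_∞ decays as ΔM₀·e^(−t/τ) with ΔM₀ = 115000 − 211270 = −96270 t C.
At t = 891 yr, e^(−t/τ) = e^(−0.4470) = 0.6395, so ΔM = −61560 t C and M = 211270 − 61560 = 149700 t C.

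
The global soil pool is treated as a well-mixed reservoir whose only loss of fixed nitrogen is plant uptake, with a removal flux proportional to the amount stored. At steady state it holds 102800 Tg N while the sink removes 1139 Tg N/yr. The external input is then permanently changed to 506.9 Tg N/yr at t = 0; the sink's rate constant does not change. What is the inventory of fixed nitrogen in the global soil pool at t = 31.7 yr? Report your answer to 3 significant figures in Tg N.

85900 Tg N

τ = M₀/F₀ = 102800/1139 = 90.25 yr; rate constant k = 1/τ.
New steady state M_∞ = F₁/k = F₁·τ = 506.9 × 90.25 = 45750 Tg N.
M(t) = M_∞ + (M₀ − M_∞)·e^(−t/τ); t/τ = 31.7/90.25 = 0.3512, so e^(−t/τ) = 0.7038.
M(t) = 45750 + 57050 × 0.7038 = 85903 Tg N.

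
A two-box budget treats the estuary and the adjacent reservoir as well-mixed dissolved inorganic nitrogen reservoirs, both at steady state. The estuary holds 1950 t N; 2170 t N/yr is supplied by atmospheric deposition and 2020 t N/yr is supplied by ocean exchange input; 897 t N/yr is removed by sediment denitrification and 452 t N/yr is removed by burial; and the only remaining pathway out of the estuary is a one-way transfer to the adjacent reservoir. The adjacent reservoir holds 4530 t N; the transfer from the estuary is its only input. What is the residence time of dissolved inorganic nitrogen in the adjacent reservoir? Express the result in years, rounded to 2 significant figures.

Balance the estuary: ΣF_in = 2170 + 2020 = 4190.0 t N/yr.
Transfer to the adjacent reservoir = ΣF_in − (897 + 452) = 2841.0 t N/yr.
At steady state the output of the adjacent reservoir equals its input, 2841.0 t N/yr.
τ = M / F = 4530 / 2841.0 = 1.595 yr.

1.6 yr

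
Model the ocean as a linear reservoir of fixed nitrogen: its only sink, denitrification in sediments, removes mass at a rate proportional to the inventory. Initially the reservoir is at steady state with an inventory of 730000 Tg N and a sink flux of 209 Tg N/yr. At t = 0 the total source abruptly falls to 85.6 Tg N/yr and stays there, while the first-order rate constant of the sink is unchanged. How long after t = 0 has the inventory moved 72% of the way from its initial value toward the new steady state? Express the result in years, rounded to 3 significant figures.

τ = M₀/F₀ = 730000/209 = 3493 yr.
The remaining gap fraction is e^(−t/τ); 72% covered ⇒ e^(−t/τ) = 0.280.
t = −τ ln(0.280) = 3493 × 1.273 = 4446 yr.

4450 yr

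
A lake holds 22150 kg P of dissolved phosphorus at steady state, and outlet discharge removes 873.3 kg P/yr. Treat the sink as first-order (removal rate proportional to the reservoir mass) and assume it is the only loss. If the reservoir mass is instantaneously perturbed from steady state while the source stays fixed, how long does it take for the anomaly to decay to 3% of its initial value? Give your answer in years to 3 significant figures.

88.9 yr

For a linear reservoir the anomaly decays as exp(−t/τ) with τ = M/F = 22150/873.3 = 25.36 yr.
exp(−t/τ) = 0.03 ⇒ t = −τ ln(0.03) = 25.36 × 3.507 = 88.94 yr.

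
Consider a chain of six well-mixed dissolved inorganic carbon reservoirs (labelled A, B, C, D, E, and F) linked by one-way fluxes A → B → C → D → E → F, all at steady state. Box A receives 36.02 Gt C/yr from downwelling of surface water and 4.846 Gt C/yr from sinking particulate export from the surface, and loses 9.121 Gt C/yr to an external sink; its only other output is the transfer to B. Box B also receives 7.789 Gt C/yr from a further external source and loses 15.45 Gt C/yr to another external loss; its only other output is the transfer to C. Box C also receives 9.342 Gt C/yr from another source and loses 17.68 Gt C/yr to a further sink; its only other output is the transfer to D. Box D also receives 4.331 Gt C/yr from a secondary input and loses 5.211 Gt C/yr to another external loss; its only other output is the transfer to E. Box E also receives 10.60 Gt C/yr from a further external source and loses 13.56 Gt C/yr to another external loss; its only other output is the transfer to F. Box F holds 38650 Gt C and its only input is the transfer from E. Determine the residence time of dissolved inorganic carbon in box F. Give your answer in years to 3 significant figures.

3250 yr

Box A: F(A→B) = (36.02 + 4.846) − 9.121 = 31.745 Gt C/yr.
Box B: F(B→C) = (31.745 + 7.789) − 15.45 = 24.084 Gt C/yr.
Box C: F(C→D) = (24.084 + 9.342) − 17.68 = 15.746 Gt C/yr.
Box D: F(D→E) = (15.746 + 4.331) − 5.211 = 14.866 Gt C/yr.
Box E: F(E→F) = (14.866 + 10.60) − 13.56 = 11.906 Gt C/yr.
Box F throughput = its input = 11.906 Gt C/yr; τ = 38650 / 11.906 = 3246 yr.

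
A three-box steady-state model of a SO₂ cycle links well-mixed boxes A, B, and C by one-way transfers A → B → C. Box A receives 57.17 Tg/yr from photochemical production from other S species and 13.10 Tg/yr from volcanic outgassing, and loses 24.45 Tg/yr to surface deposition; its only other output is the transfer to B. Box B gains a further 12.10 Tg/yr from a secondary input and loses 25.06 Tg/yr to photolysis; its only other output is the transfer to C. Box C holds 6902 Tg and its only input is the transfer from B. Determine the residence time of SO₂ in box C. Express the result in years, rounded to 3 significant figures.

210 yr

Box A: F(A→B) = (57.17 + 13.10) − 24.45 = 45.820 Tg/yr.
Box B: F(B→C) = (45.820 + 12.10) − 25.06 = 32.860 Tg/yr.
Box C throughput = its input = 32.860 Tg/yr; τ = 6902 / 32.860 = 210.0 yr.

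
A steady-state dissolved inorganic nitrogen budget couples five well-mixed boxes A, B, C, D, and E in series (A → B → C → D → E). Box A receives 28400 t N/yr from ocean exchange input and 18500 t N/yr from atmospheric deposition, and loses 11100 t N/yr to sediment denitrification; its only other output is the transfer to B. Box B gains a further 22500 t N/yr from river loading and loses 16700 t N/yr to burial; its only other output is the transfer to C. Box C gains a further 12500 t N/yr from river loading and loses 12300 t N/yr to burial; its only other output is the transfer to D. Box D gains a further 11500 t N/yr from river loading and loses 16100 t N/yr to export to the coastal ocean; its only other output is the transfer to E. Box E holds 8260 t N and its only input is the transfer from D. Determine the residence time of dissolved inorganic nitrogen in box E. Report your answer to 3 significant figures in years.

Box A: F(A→B) = (28400 + 18500) − 11100 = 35800 t N/yr.
Box B: F(B→C) = (35800 + 22500) − 16700 = 41600 t N/yr.
Box C: F(C→D) = (41600 + 12500) − 12300 = 41800 t N/yr.
Box D: F(D→E) = (41800 + 11500) − 16100 = 37200 t N/yr.
Box E throughput = its input = 37200 t N/yr; τ = 8260 / 37200 = 0.2220 yr.

0.222 yr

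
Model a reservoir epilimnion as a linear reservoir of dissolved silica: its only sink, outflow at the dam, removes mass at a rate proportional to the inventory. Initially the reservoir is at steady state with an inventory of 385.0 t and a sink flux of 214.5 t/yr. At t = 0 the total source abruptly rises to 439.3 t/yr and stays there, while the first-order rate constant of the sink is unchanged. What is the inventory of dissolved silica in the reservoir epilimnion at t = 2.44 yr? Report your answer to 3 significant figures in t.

685 t

Residence time τ = M₀/F₀ = 1.795 yr. The eventual steady state is M_∞ = M₀·(F₁/F₀) = 385.0 × 439.3/214.5 = 788.49 t.
The anomaly ΔM(t) = M(t) − M_∞ decays as ΔM₀·e^(−t/τ) with ΔM₀ = 385.0 − 788.49 = −403.5 t.
At t = 2.44 yr, e^(−t/τ) = e^(−1.359) = 0.2568, so ΔM = −103.6 t and M = 788.49 − 103.6 = 684.87 t.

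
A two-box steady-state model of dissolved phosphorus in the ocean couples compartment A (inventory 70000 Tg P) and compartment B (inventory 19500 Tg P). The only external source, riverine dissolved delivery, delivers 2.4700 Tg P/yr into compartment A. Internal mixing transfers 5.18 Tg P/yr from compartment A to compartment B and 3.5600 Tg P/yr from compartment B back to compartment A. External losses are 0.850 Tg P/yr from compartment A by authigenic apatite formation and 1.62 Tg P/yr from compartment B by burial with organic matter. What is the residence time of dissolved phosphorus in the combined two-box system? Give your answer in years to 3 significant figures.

Treat the two boxes together as one reservoir: the mixing fluxes between them are internal recycling, so τ = ΣM / Σ(external losses).
M_total = 70000 + 19500 = 89500 Tg P.
ΣF_external_out = 0.850 + 1.62 = 2.4700 Tg P/yr.
τ = M_total / ΣF_ext = 89500 / 2.4700 = 36230 yr.

36200 yr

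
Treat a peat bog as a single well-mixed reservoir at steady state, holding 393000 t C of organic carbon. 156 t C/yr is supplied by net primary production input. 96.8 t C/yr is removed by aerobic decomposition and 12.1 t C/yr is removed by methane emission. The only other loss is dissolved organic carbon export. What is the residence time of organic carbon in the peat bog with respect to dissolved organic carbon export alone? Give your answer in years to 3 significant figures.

At steady state ΣF_in = ΣF_out.
ΣF_in = 156.00 t C/yr.
Dissolved organic carbon export flux = ΣF_in − (96.8 + 12.1) = 156.00 − 108.9 = 47.10 t C/yr.
τ = M / F = 393000 / 47.10 = 8344 yr.

8340 yr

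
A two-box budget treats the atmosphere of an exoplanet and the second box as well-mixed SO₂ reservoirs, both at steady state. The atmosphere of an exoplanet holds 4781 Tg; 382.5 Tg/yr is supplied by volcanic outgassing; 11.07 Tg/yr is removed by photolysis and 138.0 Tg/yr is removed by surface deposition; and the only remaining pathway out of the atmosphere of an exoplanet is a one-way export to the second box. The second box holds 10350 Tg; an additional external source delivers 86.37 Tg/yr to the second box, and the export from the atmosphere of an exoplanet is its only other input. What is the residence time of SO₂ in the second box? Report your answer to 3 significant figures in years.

32.4 yr

Balance the atmosphere of an exoplanet: ΣF_in = 382.50 Tg/yr.
Export to the second box = ΣF_in − (11.07 + 138.0) = 233.43 Tg/yr.
Total input to the second box = 233.43 + 86.37 = 319.80 Tg/yr; at steady state this equals its total output.
τ = M / F = 10350 / 319.80 = 32.36 yr.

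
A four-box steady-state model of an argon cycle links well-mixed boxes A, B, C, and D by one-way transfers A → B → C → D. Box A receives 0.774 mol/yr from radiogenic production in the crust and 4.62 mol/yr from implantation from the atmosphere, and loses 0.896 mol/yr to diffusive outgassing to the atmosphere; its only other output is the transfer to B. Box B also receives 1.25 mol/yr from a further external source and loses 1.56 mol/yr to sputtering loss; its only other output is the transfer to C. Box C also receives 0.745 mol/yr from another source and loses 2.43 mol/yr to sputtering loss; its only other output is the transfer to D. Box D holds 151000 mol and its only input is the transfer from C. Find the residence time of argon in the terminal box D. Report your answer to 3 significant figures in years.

60300 yr

Box A: F(A→B) = (0.774 + 4.62) − 0.896 = 4.4980 mol/yr.
Box B: F(B→C) = (4.4980 + 1.25) − 1.56 = 4.1880 mol/yr.
Box C: F(C→D) = (4.1880 + 0.745) − 2.43 = 2.5030 mol/yr.
Box D throughput = its input = 2.5030 mol/yr; τ = 151000 / 2.5030 = 60330 yr.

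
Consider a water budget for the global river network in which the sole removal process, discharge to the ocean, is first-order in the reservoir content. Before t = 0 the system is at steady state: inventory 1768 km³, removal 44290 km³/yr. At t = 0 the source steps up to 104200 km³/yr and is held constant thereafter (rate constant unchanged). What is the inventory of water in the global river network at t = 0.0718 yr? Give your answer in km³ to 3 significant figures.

3760 km³

The sink rate constant is k = F₀/M₀ = 44290/1768 = 25.05 yr⁻¹.
Solving dM/dt = F₁ − kM with M(0) = M₀ gives M(t) = F₁/k + (M₀ − F₁/k)·e^(−kt).
F₁/k = 104200/25.05 = 4159.5 km³; kt = 25.05 × 0.0718 = 1.799, e^(−kt) = 0.1655.
M(0.0718) = 4159.5 + (1768 − 4159.5) × 0.1655 = 4159.5 − 395.8 = 3763.7 km³.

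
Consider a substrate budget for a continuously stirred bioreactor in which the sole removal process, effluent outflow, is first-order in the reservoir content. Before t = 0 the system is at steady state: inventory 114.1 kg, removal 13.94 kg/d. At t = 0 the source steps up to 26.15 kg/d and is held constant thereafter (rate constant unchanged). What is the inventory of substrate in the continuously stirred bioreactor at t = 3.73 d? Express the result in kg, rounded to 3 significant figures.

151 kg

Residence time τ = M₀/F₀ = 8.185 d. The eventual steady state is M_∞ = M₀·(F₁/F₀) = 114.1 × 26.15/13.94 = 214.04 kg.
The anomaly ΔM(t) = M(t) − M_∞ decays as ΔM₀·e^(−t/τ) with ΔM₀ = 114.1 − 214.04 = −99.94 kg.
At t = 3.73 d, e^(−t/τ) = e^(−0.4557) = 0.6340, so ΔM = −63.36 kg and M = 214.04 − 63.36 = 150.68 kg.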